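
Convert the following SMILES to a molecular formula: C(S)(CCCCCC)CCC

C10H22S

Heavy atoms from the SMILES: 10 C, 1 S.
Implicit hydrogens by atom environment:
  7 × C: 2 H each → 14
  2 × C: 3 H each → 6
  1 × C: 1 H
  1 × S: 1 H
  Total hydrogens = 22.
Molecular formula: C10H22S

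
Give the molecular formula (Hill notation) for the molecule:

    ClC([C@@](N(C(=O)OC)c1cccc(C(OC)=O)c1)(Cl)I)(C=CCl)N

Heavy atoms from the SMILES: 14 C, 3 Cl, 1 I, 2 N, 4 O.
Implicit hydrogens by atom environment:
  4 × C (aromatic): 1 H each → 4
  4 × C: no H
  4 × O: no H
  3 × Cl: no H
  2 × C: 3 H each → 6
  2 × C: 1 H each → 2
  2 × C (aromatic): no H
  1 × I: no H
  1 × N: 2 H
  1 × N: no H
  Total hydrogens = 14.
Molecular formula: C14H14Cl3IN2O4

C14H14Cl3IN2O4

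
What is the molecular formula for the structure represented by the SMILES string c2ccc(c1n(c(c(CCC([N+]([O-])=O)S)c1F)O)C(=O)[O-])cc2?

C14H12FN2O5S-

Heavy atoms from the SMILES: 14 C, 1 F, 2 N, 5 O, 1 S.
Implicit hydrogens by atom environment:
  5 × C (aromatic): 1 H each → 5
  5 × C (aromatic): no H
  2 × C: 2 H each → 4
  2 × O: no H
  2 × O (charge -1): no H
  1 × C: 1 H
  1 × C: no H
  1 × F: no H
  1 × N (aromatic): no H
  1 × N (charge +1): no H
  1 × O: 1 H
  1 × S: 1 H
  Total hydrogens = 12.
Net charge -1.
Molecular formula: C14H12FN2O5S-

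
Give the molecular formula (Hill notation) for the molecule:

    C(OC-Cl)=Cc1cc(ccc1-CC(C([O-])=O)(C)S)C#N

Heavy atoms from the SMILES: 14 C, 1 Cl, 1 N, 3 O, 1 S.
Implicit hydrogens by atom environment:
  3 × C (aromatic): 1 H each → 3
  3 × C (aromatic): no H
  3 × C: no H
  2 × C: 2 H each → 4
  2 × C: 1 H each → 2
  2 × O: no H
  1 × C: 3 H
  1 × Cl: no H
  1 × N: no H
  1 × O (charge -1): no H
  1 × S: 1 H
  Total hydrogens = 13.
Net charge -1.
Molecular formula: C14H13ClNO3S-

C14H13ClNO3S-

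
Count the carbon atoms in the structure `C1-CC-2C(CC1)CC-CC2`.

10

The symbol for carbon appears 10 times in the SMILES.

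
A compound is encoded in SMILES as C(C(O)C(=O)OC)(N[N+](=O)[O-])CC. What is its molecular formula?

Heavy atoms from the SMILES: 6 C, 2 N, 5 O.
Implicit hydrogens by atom environment:
  3 × O: no H
  2 × C: 3 H each → 6
  2 × C: 1 H each → 2
  1 × C: 2 H
  1 × C: no H
  1 × N: 1 H
  1 × N (charge +1): no H
  1 × O: 1 H
  1 × O (charge -1): no H
  Total hydrogens = 12.
Molecular formula: C6H12N2O5

C6H12N2O5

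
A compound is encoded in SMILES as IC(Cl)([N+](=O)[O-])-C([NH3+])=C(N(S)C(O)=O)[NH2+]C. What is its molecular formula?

Heavy atoms from the SMILES: 5 C, 1 Cl, 1 I, 4 N, 4 O, 1 S.
Implicit hydrogens by atom environment:
  4 × C: no H
  2 × O: no H
  1 × C: 3 H
  1 × Cl: no H
  1 × I: no H
  1 × N (charge +1): 3 H
  1 × N (charge +1): 2 H
  1 × N: no H
  1 × N (charge +1): no H
  1 × O: 1 H
  1 × O (charge -1): no H
  1 × S: 1 H
  Total hydrogens = 10.
Net charge +2.
Molecular formula: [C5H10ClIN4O4S]2+

[C5H10ClIN4O4S]2+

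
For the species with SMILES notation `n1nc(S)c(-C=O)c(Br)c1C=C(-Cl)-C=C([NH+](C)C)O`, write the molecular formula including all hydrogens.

Heavy atoms from the SMILES: 1 Br, 11 C, 1 Cl, 3 N, 2 O, 1 S.
Implicit hydrogens by atom environment:
  4 × C (aromatic): no H
  3 × C: 1 H each → 3
  2 × C: 3 H each → 6
  2 × C: no H
  2 × N (aromatic): no H
  1 × Br: no H
  1 × Cl: no H
  1 × N (charge +1): 1 H
  1 × O: 1 H
  1 × O: no H
  1 × S: 1 H
  Total hydrogens = 12.
Net charge +1.
Molecular formula: C11H12BrClN3O2S+

C11H12BrClN3O2S+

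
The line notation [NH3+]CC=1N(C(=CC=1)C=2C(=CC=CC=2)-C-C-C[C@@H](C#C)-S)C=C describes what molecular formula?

Heavy atoms from the SMILES: 19 C, 2 N, 1 S.
Implicit hydrogens by atom environment:
  6 × C (aromatic): 1 H each → 6
  5 × C: 2 H each → 10
  4 × C (aromatic): no H
  3 × C: 1 H each → 3
  1 × C: no H
  1 × N (charge +1): 3 H
  1 × N (aromatic): no H
  1 × S: 1 H
  Total hydrogens = 23.
Net charge +1.
Molecular formula: C19H23N2S+

C19H23N2S+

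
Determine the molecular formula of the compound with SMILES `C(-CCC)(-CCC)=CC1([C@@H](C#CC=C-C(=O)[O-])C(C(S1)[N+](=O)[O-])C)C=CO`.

Heavy atoms from the SMILES: 20 C, 1 N, 5 O, 1 S.
Implicit hydrogens by atom environment:
  8 × C: 1 H each → 8
  5 × C: no H
  4 × C: 2 H each → 8
  3 × C: 3 H each → 9
  2 × O: no H
  2 × O (charge -1): no H
  1 × N (charge +1): no H
  1 × O: 1 H
  1 × S: no H
  Total hydrogens = 26.
Net charge -1.
Molecular formula: C20H26NO5S-

C20H26NO5S-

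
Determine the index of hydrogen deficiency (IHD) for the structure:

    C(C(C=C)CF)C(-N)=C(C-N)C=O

3

Molecular formula from the SMILES: C9H15FN2O.
DoU = (2C + 2 + N − H − X)/2 = (2·9 + 2 + 2 − 15 − 1)/2 = 6/2 = 3.
(Structurally: 0 ring(s) + 3 π bond(s) = 3.)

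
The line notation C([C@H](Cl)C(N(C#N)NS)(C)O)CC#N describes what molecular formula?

C7H11ClN4OS

Heavy atoms from the SMILES: 7 C, 1 Cl, 4 N, 1 O, 1 S.
Implicit hydrogens by atom environment:
  3 × C: no H
  3 × N: no H
  2 × C: 2 H each → 4
  1 × C: 3 H
  1 × C: 1 H
  1 × Cl: no H
  1 × N: 1 H
  1 × O: 1 H
  1 × S: 1 H
  Total hydrogens = 11.
Molecular formula: C7H11ClN4OS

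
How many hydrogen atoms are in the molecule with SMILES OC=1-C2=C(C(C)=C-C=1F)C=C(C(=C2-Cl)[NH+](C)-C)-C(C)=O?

Hydrogens are implicit in SMILES; fill each atom to its normal valence:
  8 × C (aromatic): no H
  4 × C: 3 H each → 12
  2 × C (aromatic): 1 H each → 2
  1 × C: no H
  1 × Cl: no H
  1 × F: no H
  1 × N (charge +1): 1 H
  1 × O: 1 H
  1 × O: no H
  Total hydrogens = 16.

16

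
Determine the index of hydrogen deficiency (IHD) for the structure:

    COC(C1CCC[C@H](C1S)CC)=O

Molecular formula from the SMILES: C10H18O2S.
DoU = (2C + 2 + N − H − X)/2 = (2·10 + 2 + 0 − 18 − 0)/2 = 4/2 = 2.
(Structurally: 1 ring(s) + 1 π bond(s) = 2.)

2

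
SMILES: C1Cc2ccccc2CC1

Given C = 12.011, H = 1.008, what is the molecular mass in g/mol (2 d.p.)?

132.21

Molecular formula: C10H12.
M = 10×12.011 + 12×1.008 = 132.21 g/mol.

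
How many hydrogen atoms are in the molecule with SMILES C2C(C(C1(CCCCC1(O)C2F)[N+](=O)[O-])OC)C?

Hydrogens are implicit in SMILES; fill each atom to its normal valence:
  5 × C: 2 H each → 10
  3 × C: 1 H each → 3
  2 × C: 3 H each → 6
  2 × C: no H
  2 × O: no H
  1 × F: no H
  1 × N (charge +1): no H
  1 × O: 1 H
  1 × O (charge -1): no H
  Total hydrogens = 20.

20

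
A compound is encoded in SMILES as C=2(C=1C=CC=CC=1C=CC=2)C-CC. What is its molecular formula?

C13H14

Heavy atoms from the SMILES: 13 C.
Implicit hydrogens by atom environment:
  7 × C (aromatic): 1 H each → 7
  3 × C (aromatic): no H
  2 × C: 2 H each → 4
  1 × C: 3 H
  Total hydrogens = 14.
Molecular formula: C13H14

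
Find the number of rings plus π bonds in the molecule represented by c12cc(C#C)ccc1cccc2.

Molecular formula from the SMILES: C12H8.
DoU = (2C + 2 + N − H − X)/2 = (2·12 + 2 + 0 − 8 − 0)/2 = 18/2 = 9.
(Structurally: 2 ring(s) + 7 π bond(s) = 9.)

9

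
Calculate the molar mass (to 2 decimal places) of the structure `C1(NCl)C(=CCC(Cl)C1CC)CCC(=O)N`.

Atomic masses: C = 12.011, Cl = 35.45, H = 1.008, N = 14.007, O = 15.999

Molecular formula: C11H18Cl2N2O.
M = 11×12.011 + 2×35.45 + 18×1.008 + 2×14.007 + 1×15.999 = 265.18 g/mol.

265.18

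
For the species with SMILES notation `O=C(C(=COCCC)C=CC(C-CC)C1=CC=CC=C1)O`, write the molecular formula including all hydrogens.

C18H24O3

Heavy atoms from the SMILES: 18 C, 3 O.
Implicit hydrogens by atom environment:
  5 × C (aromatic): 1 H each → 5
  4 × C: 2 H each → 8
  4 × C: 1 H each → 4
  2 × C: 3 H each → 6
  2 × C: no H
  2 × O: no H
  1 × C (aromatic): no H
  1 × O: 1 H
  Total hydrogens = 24.
Molecular formula: C18H24O3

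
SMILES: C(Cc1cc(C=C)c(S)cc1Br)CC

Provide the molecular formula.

C12H15BrS

Heavy atoms from the SMILES: 1 Br, 12 C, 1 S.
Implicit hydrogens by atom environment:
  4 × C: 2 H each → 8
  4 × C (aromatic): no H
  2 × C (aromatic): 1 H each → 2
  1 × Br: no H
  1 × C: 3 H
  1 × C: 1 H
  1 × S: 1 H
  Total hydrogens = 15.
Molecular formula: C12H15BrS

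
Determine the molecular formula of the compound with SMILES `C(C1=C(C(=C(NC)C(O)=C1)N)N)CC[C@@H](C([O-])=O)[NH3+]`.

C12H20N4O3

Heavy atoms from the SMILES: 12 C, 4 N, 3 O.
Implicit hydrogens by atom environment:
  5 × C (aromatic): no H
  3 × C: 2 H each → 6
  2 × N: 2 H each → 4
  1 × C: 3 H
  1 × C (aromatic): 1 H
  1 × C: 1 H
  1 × C: no H
  1 × N (charge +1): 3 H
  1 × N: 1 H
  1 × O: 1 H
  1 × O: no H
  1 × O (charge -1): no H
  Total hydrogens = 20.
Molecular formula: C12H20N4O3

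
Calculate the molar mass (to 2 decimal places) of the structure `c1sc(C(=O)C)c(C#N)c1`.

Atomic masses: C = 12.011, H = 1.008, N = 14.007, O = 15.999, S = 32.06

151.18

Molecular formula: C7H5NOS.
M = 7×12.011 + 5×1.008 + 1×14.007 + 1×15.999 + 1×32.06 = 151.18 g/mol.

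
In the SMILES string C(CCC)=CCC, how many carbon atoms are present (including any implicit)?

7

The symbol for carbon appears 7 times in the SMILES.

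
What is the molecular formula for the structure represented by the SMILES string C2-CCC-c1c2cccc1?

C10H12

Heavy atoms from the SMILES: 10 C.
Implicit hydrogens by atom environment:
  4 × C: 2 H each → 8
  4 × C (aromatic): 1 H each → 4
  2 × C (aromatic): no H
  Total hydrogens = 12.
Molecular formula: C10H12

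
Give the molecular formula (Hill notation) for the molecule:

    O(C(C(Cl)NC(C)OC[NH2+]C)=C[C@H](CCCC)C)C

Heavy atoms from the SMILES: 14 C, 1 Cl, 2 N, 2 O.
Implicit hydrogens by atom environment:
  5 × C: 3 H each → 15
  4 × C: 2 H each → 8
  4 × C: 1 H each → 4
  2 × O: no H
  1 × C: no H
  1 × Cl: no H
  1 × N (charge +1): 2 H
  1 × N: 1 H
  Total hydrogens = 30.
Net charge +1.
Molecular formula: C14H30ClN2O2+

C14H30ClN2O2+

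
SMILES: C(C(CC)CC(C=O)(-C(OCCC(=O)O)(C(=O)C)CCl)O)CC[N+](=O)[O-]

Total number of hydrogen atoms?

Hydrogens are implicit in SMILES; fill each atom to its normal valence:
  8 × C: 2 H each → 16
  5 × O: no H
  4 × C: no H
  2 × C: 3 H each → 6
  2 × C: 1 H each → 2
  2 × O: 1 H each → 2
  1 × Cl: no H
  1 × N (charge +1): no H
  1 × O (charge -1): no H
  Total hydrogens = 26.

26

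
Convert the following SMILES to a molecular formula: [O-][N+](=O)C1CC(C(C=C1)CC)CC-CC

C12H21NO2

Heavy atoms from the SMILES: 12 C, 1 N, 2 O.
Implicit hydrogens by atom environment:
  5 × C: 2 H each → 10
  5 × C: 1 H each → 5
  2 × C: 3 H each → 6
  1 × N (charge +1): no H
  1 × O: no H
  1 × O (charge -1): no H
  Total hydrogens = 21.
Molecular formula: C12H21NO2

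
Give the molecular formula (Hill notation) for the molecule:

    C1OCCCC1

C5H10O

Heavy atoms from the SMILES: 5 C, 1 O.
Implicit hydrogens by atom environment:
  5 × C: 2 H each → 10
  1 × O: no H
  Total hydrogens = 10.
Molecular formula: C5H10O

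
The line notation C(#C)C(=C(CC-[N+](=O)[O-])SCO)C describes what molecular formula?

C8H11NO3S

Heavy atoms from the SMILES: 8 C, 1 N, 3 O, 1 S.
Implicit hydrogens by atom environment:
  3 × C: 2 H each → 6
  3 × C: no H
  1 × C: 3 H
  1 × C: 1 H
  1 × N (charge +1): no H
  1 × O: 1 H
  1 × O: no H
  1 × O (charge -1): no H
  1 × S: no H
  Total hydrogens = 11.
Molecular formula: C8H11NO3S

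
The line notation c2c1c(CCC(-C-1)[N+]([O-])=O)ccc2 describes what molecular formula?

Heavy atoms from the SMILES: 10 C, 1 N, 2 O.
Implicit hydrogens by atom environment:
  4 × C (aromatic): 1 H each → 4
  3 × C: 2 H each → 6
  2 × C (aromatic): no H
  1 × C: 1 H
  1 × N (charge +1): no H
  1 × O: no H
  1 × O (charge -1): no H
  Total hydrogens = 11.
Molecular formula: C10H11NO2

C10H11NO2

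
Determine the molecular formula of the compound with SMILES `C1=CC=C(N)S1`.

Heavy atoms from the SMILES: 4 C, 1 N, 1 S.
Implicit hydrogens by atom environment:
  3 × C (aromatic): 1 H each → 3
  1 × C (aromatic): no H
  1 × N: 2 H
  1 × S (aromatic): no H
  Total hydrogens = 5.
Molecular formula: C4H5NS

C4H5NS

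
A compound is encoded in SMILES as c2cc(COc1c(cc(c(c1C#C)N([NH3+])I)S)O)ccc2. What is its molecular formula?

Heavy atoms from the SMILES: 15 C, 1 I, 2 N, 2 O, 1 S.
Implicit hydrogens by atom environment:
  6 × C (aromatic): 1 H each → 6
  6 × C (aromatic): no H
  1 × C: 2 H
  1 × C: 1 H
  1 × C: no H
  1 × I: no H
  1 × N (charge +1): 3 H
  1 × N: no H
  1 × O: 1 H
  1 × O: no H
  1 × S: 1 H
  Total hydrogens = 14.
Net charge +1.
Molecular formula: C15H14IN2O2S+

C15H14IN2O2S+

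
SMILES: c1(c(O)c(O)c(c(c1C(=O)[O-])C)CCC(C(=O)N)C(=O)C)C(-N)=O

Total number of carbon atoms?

15

The symbol for carbon appears 15 times in the SMILES. Lowercase c denotes aromatic carbon and counts toward C.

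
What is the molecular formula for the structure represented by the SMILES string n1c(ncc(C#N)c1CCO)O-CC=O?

C9H9N3O3

Heavy atoms from the SMILES: 9 C, 3 N, 3 O.
Implicit hydrogens by atom environment:
  3 × C: 2 H each → 6
  3 × C (aromatic): no H
  2 × N (aromatic): no H
  2 × O: no H
  1 × C (aromatic): 1 H
  1 × C: 1 H
  1 × C: no H
  1 × N: no H
  1 × O: 1 H
  Total hydrogens = 9.
Molecular formula: C9H9N3O3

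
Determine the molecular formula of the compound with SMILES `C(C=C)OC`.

C4H8O

Heavy atoms from the SMILES: 4 C, 1 O.
Implicit hydrogens by atom environment:
  2 × C: 2 H each → 4
  1 × C: 3 H
  1 × C: 1 H
  1 × O: no H
  Total hydrogens = 8.
Molecular formula: C4H8O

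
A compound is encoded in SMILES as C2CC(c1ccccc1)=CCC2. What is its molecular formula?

C12H14

Heavy atoms from the SMILES: 12 C.
Implicit hydrogens by atom environment:
  5 × C (aromatic): 1 H each → 5
  4 × C: 2 H each → 8
  1 × C: 1 H
  1 × C: no H
  1 × C (aromatic): no H
  Total hydrogens = 14.
Molecular formula: C12H14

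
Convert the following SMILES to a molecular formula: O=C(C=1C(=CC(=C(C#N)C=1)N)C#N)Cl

C9H4ClN3O

Heavy atoms from the SMILES: 9 C, 1 Cl, 3 N, 1 O.
Implicit hydrogens by atom environment:
  4 × C (aromatic): no H
  3 × C: no H
  2 × C (aromatic): 1 H each → 2
  2 × N: no H
  1 × Cl: no H
  1 × N: 2 H
  1 × O: no H
  Total hydrogens = 4.
Molecular formula: C9H4ClN3O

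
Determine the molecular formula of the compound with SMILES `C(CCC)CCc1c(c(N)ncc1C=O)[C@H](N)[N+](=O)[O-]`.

Heavy atoms from the SMILES: 13 C, 4 N, 3 O.
Implicit hydrogens by atom environment:
  5 × C: 2 H each → 10
  4 × C (aromatic): no H
  2 × C: 1 H each → 2
  2 × N: 2 H each → 4
  2 × O: no H
  1 × C: 3 H
  1 × C (aromatic): 1 H
  1 × N (aromatic): no H
  1 × N (charge +1): no H
  1 × O (charge -1): no H
  Total hydrogens = 20.
Molecular formula: C13H20N4O3

C13H20N4O3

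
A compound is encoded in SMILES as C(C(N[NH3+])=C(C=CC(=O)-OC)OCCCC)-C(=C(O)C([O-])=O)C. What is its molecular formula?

C15H24N2O6

Heavy atoms from the SMILES: 15 C, 2 N, 6 O.
Implicit hydrogens by atom environment:
  6 × C: no H
  4 × C: 2 H each → 8
  4 × O: no H
  3 × C: 3 H each → 9
  2 × C: 1 H each → 2
  1 × N (charge +1): 3 H
  1 × N: 1 H
  1 × O: 1 H
  1 × O (charge -1): no H
  Total hydrogens = 24.
Molecular formula: C15H24N2O6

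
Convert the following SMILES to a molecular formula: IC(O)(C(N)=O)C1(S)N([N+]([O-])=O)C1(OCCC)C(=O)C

Heavy atoms from the SMILES: 9 C, 1 I, 3 N, 6 O, 1 S.
Implicit hydrogens by atom environment:
  5 × C: no H
  4 × O: no H
  2 × C: 3 H each → 6
  2 × C: 2 H each → 4
  1 × I: no H
  1 × N: 2 H
  1 × N: no H
  1 × N (charge +1): no H
  1 × O: 1 H
  1 × O (charge -1): no H
  1 × S: 1 H
  Total hydrogens = 14.
Molecular formula: C9H14IN3O6S

C9H14IN3O6S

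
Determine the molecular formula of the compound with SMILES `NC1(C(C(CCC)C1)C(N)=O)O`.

Heavy atoms from the SMILES: 8 C, 2 N, 2 O.
Implicit hydrogens by atom environment:
  3 × C: 2 H each → 6
  2 × C: 1 H each → 2
  2 × C: no H
  2 × N: 2 H each → 4
  1 × C: 3 H
  1 × O: 1 H
  1 × O: no H
  Total hydrogens = 16.
Molecular formula: C8H16N2O2

C8H16N2O2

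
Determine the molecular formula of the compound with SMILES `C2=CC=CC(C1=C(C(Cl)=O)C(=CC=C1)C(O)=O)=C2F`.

C14H8ClFO3

Heavy atoms from the SMILES: 14 C, 1 Cl, 1 F, 3 O.
Implicit hydrogens by atom environment:
  7 × C (aromatic): 1 H each → 7
  5 × C (aromatic): no H
  2 × C: no H
  2 × O: no H
  1 × Cl: no H
  1 × F: no H
  1 × O: 1 H
  Total hydrogens = 8.
Molecular formula: C14H8ClFO3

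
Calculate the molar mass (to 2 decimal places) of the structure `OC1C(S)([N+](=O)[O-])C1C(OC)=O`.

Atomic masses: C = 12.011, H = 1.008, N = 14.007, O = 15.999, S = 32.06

193.17

Molecular formula: C5H7NO5S.
M = 5×12.011 + 7×1.008 + 1×14.007 + 5×15.999 + 1×32.06 = 193.17 g/mol.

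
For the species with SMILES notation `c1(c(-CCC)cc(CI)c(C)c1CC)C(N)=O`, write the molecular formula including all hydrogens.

Heavy atoms from the SMILES: 14 C, 1 I, 1 N, 1 O.
Implicit hydrogens by atom environment:
  5 × C (aromatic): no H
  4 × C: 2 H each → 8
  3 × C: 3 H each → 9
  1 × C (aromatic): 1 H
  1 × C: no H
  1 × I: no H
  1 × N: 2 H
  1 × O: no H
  Total hydrogens = 20.
Molecular formula: C14H20INO

C14H20INO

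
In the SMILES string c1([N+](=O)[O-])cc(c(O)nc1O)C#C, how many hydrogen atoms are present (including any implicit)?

4

Hydrogens are implicit in SMILES; fill each atom to its normal valence:
  4 × C (aromatic): no H
  2 × O: 1 H each → 2
  1 × C (aromatic): 1 H
  1 × C: 1 H
  1 × C: no H
  1 × N (aromatic): no H
  1 × N (charge +1): no H
  1 × O: no H
  1 × O (charge -1): no H
  Total hydrogens = 4.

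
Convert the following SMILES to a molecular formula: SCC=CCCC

C6H12S

Heavy atoms from the SMILES: 6 C, 1 S.
Implicit hydrogens by atom environment:
  3 × C: 2 H each → 6
  2 × C: 1 H each → 2
  1 × C: 3 H
  1 × S: 1 H
  Total hydrogens = 12.
Molecular formula: C6H12S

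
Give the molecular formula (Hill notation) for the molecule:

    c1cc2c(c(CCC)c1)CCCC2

Heavy atoms from the SMILES: 13 C.
Implicit hydrogens by atom environment:
  6 × C: 2 H each → 12
  3 × C (aromatic): 1 H each → 3
  3 × C (aromatic): no H
  1 × C: 3 H
  Total hydrogens = 18.
Molecular formula: C13H18

C13H18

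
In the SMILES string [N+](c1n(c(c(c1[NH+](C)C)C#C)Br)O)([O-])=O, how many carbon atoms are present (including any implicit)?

8

The symbol for carbon appears 8 times in the SMILES. Lowercase c denotes aromatic carbon and counts toward C.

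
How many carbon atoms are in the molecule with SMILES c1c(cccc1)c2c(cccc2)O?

The symbol for carbon appears 12 times in the SMILES. Lowercase c denotes aromatic carbon and counts toward C.

12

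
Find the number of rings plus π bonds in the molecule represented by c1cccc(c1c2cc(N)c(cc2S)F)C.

8

Molecular formula from the SMILES: C13H12FNS.
DoU = (2C + 2 + N − H − X)/2 = (2·13 + 2 + 1 − 12 − 1)/2 = 16/2 = 8.
(Structurally: 2 ring(s) + 6 π bond(s) = 8.)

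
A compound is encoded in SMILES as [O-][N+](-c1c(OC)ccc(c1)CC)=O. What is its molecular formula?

C9H11NO3

Heavy atoms from the SMILES: 9 C, 1 N, 3 O.
Implicit hydrogens by atom environment:
  3 × C (aromatic): 1 H each → 3
  3 × C (aromatic): no H
  2 × C: 3 H each → 6
  2 × O: no H
  1 × C: 2 H
  1 × N (charge +1): no H
  1 × O (charge -1): no H
  Total hydrogens = 11.
Molecular formula: C9H11NO3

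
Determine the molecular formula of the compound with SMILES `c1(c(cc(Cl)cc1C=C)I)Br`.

C8H5BrClI

Heavy atoms from the SMILES: 1 Br, 8 C, 1 Cl, 1 I.
Implicit hydrogens by atom environment:
  4 × C (aromatic): no H
  2 × C (aromatic): 1 H each → 2
  1 × Br: no H
  1 × C: 2 H
  1 × C: 1 H
  1 × Cl: no H
  1 × I: no H
  Total hydrogens = 5.
Molecular formula: C8H5BrClI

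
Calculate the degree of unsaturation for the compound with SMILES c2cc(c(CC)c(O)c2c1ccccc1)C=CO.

9

Molecular formula from the SMILES: C16H16O2.
DoU = (2C + 2 + N − H − X)/2 = (2·16 + 2 + 0 − 16 − 0)/2 = 18/2 = 9.
(Structurally: 2 ring(s) + 7 π bond(s) = 9.)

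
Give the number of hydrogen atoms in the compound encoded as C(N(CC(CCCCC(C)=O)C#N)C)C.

Hydrogens are implicit in SMILES; fill each atom to its normal valence:
  6 × C: 2 H each → 12
  3 × C: 3 H each → 9
  2 × C: no H
  2 × N: no H
  1 × C: 1 H
  1 × O: no H
  Total hydrogens = 22.

22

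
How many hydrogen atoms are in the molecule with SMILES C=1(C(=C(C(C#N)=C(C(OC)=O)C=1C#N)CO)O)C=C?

Hydrogens are implicit in SMILES; fill each atom to its normal valence:
  6 × C (aromatic): no H
  3 × C: no H
  2 × C: 2 H each → 4
  2 × N: no H
  2 × O: 1 H each → 2
  2 × O: no H
  1 × C: 3 H
  1 × C: 1 H
  Total hydrogens = 10.

10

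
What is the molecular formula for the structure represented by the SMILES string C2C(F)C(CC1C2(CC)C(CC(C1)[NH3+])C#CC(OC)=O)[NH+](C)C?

[C18H31FN2O2]2+

Heavy atoms from the SMILES: 18 C, 1 F, 2 N, 2 O.
Implicit hydrogens by atom environment:
  5 × C: 2 H each → 10
  5 × C: 1 H each → 5
  4 × C: 3 H each → 12
  4 × C: no H
  2 × O: no H
  1 × F: no H
  1 × N (charge +1): 3 H
  1 × N (charge +1): 1 H
  Total hydrogens = 31.
Net charge +2.
Molecular formula: [C18H31FN2O2]2+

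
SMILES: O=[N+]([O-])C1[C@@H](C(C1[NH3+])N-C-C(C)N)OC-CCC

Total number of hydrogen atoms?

Hydrogens are implicit in SMILES; fill each atom to its normal valence:
  5 × C: 1 H each → 5
  4 × C: 2 H each → 8
  2 × C: 3 H each → 6
  2 × O: no H
  1 × N (charge +1): 3 H
  1 × N: 2 H
  1 × N: 1 H
  1 × N (charge +1): no H
  1 × O (charge -1): no H
  Total hydrogens = 25.

25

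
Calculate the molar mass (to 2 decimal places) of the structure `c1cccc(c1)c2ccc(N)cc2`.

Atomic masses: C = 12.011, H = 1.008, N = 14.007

169.23

Molecular formula: C12H11N.
M = 12×12.011 + 11×1.008 + 1×14.007 = 169.23 g/mol.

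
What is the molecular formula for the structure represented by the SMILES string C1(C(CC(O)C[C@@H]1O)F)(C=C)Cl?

Heavy atoms from the SMILES: 8 C, 1 Cl, 1 F, 2 O.
Implicit hydrogens by atom environment:
  4 × C: 1 H each → 4
  3 × C: 2 H each → 6
  2 × O: 1 H each → 2
  1 × C: no H
  1 × Cl: no H
  1 × F: no H
  Total hydrogens = 12.
Molecular formula: C8H12ClFO2

C8H12ClFO2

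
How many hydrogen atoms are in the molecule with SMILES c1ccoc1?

4

Hydrogens are implicit in SMILES; fill each atom to its normal valence:
  4 × C (aromatic): 1 H each → 4
  1 × O (aromatic): no H
  Total hydrogens = 4.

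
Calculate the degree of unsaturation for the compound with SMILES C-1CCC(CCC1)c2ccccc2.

Molecular formula from the SMILES: C13H18.
DoU = (2C + 2 + N − H − X)/2 = (2·13 + 2 + 0 − 18 − 0)/2 = 10/2 = 5.
(Structurally: 2 ring(s) + 3 π bond(s) = 5.)

5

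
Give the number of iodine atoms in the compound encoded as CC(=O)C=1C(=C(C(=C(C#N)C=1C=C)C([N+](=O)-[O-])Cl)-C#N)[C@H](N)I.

The symbol for iodine appears 1 time in the SMILES.

1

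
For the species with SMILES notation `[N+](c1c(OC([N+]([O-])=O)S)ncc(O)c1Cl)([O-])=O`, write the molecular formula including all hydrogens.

C6H4ClN3O6S

Heavy atoms from the SMILES: 6 C, 1 Cl, 3 N, 6 O, 1 S.
Implicit hydrogens by atom environment:
  4 × C (aromatic): no H
  3 × O: no H
  2 × N (charge +1): no H
  2 × O (charge -1): no H
  1 × C (aromatic): 1 H
  1 × C: 1 H
  1 × Cl: no H
  1 × N (aromatic): no H
  1 × O: 1 H
  1 × S: 1 H
  Total hydrogens = 4.
Molecular formula: C6H4ClN3O6S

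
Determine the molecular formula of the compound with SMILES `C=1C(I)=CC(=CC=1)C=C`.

C8H7I

Heavy atoms from the SMILES: 8 C, 1 I.
Implicit hydrogens by atom environment:
  4 × C (aromatic): 1 H each → 4
  2 × C (aromatic): no H
  1 × C: 2 H
  1 × C: 1 H
  1 × I: no H
  Total hydrogens = 7.
Molecular formula: C8H7I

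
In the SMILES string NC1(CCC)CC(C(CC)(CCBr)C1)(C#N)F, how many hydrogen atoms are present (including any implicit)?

22

Hydrogens are implicit in SMILES; fill each atom to its normal valence:
  7 × C: 2 H each → 14
  4 × C: no H
  2 × C: 3 H each → 6
  1 × Br: no H
  1 × F: no H
  1 × N: 2 H
  1 × N: no H
  Total hydrogens = 22.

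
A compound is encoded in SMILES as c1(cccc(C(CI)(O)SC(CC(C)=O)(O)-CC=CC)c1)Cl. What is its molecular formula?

Heavy atoms from the SMILES: 16 C, 1 Cl, 1 I, 3 O, 1 S.
Implicit hydrogens by atom environment:
  4 × C (aromatic): 1 H each → 4
  3 × C: 2 H each → 6
  3 × C: no H
  2 × C: 3 H each → 6
  2 × C: 1 H each → 2
  2 × C (aromatic): no H
  2 × O: 1 H each → 2
  1 × Cl: no H
  1 × I: no H
  1 × O: no H
  1 × S: no H
  Total hydrogens = 20.
Molecular formula: C16H20ClIO3S

C16H20ClIO3S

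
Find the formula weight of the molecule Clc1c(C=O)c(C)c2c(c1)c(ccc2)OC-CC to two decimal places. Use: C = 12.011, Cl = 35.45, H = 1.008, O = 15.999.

262.73

Molecular formula: C15H15ClO2.
M = 15×12.011 + 1×35.45 + 15×1.008 + 2×15.999 = 262.73 g/mol.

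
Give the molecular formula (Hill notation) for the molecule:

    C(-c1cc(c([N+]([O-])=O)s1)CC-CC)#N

C9H10N2O2S

Heavy atoms from the SMILES: 9 C, 2 N, 2 O, 1 S.
Implicit hydrogens by atom environment:
  3 × C: 2 H each → 6
  3 × C (aromatic): no H
  1 × C: 3 H
  1 × C (aromatic): 1 H
  1 × C: no H
  1 × N: no H
  1 × N (charge +1): no H
  1 × O: no H
  1 × O (charge -1): no H
  1 × S (aromatic): no H
  Total hydrogens = 10.
Molecular formula: C9H10N2O2S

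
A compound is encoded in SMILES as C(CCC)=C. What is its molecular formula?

C5H10

Heavy atoms from the SMILES: 5 C.
Implicit hydrogens by atom environment:
  3 × C: 2 H each → 6
  1 × C: 3 H
  1 × C: 1 H
  Total hydrogens = 10.
Molecular formula: C5H10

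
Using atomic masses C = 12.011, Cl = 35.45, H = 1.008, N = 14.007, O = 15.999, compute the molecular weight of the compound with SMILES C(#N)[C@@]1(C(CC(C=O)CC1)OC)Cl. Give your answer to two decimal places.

Molecular formula: C9H12ClNO2.
M = 9×12.011 + 1×35.45 + 12×1.008 + 1×14.007 + 2×15.999 = 201.65 g/mol.

201.65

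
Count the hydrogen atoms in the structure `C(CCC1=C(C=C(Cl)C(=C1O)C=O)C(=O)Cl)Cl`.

9

Hydrogens are implicit in SMILES; fill each atom to its normal valence:
  5 × C (aromatic): no H
  3 × C: 2 H each → 6
  3 × Cl: no H
  2 × O: no H
  1 × C (aromatic): 1 H
  1 × C: 1 H
  1 × C: no H
  1 × O: 1 H
  Total hydrogens = 9.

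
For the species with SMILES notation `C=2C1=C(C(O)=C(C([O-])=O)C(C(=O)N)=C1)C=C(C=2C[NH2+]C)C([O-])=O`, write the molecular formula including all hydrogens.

C15H13N2O6-

Heavy atoms from the SMILES: 15 C, 2 N, 6 O.
Implicit hydrogens by atom environment:
  7 × C (aromatic): no H
  3 × C (aromatic): 1 H each → 3
  3 × C: no H
  3 × O: no H
  2 × O (charge -1): no H
  1 × C: 3 H
  1 × C: 2 H
  1 × N: 2 H
  1 × N (charge +1): 2 H
  1 × O: 1 H
  Total hydrogens = 13.
Net charge -1.
Molecular formula: C15H13N2O6-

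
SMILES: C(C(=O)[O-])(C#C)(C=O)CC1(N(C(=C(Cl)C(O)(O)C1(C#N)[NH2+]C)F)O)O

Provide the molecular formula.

C13H13ClFN3O7

Heavy atoms from the SMILES: 13 C, 1 Cl, 1 F, 3 N, 7 O.
Implicit hydrogens by atom environment:
  9 × C: no H
  4 × O: 1 H each → 4
  2 × C: 1 H each → 2
  2 × N: no H
  2 × O: no H
  1 × C: 3 H
  1 × C: 2 H
  1 × Cl: no H
  1 × F: no H
  1 × N (charge +1): 2 H
  1 × O (charge -1): no H
  Total hydrogens = 13.
Molecular formula: C13H13ClFN3O7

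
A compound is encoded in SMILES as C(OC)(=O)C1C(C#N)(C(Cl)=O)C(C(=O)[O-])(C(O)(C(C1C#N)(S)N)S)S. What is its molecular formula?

C12H11ClN3O6S3-

Heavy atoms from the SMILES: 12 C, 1 Cl, 3 N, 6 O, 3 S.
Implicit hydrogens by atom environment:
  9 × C: no H
  4 × O: no H
  3 × S: 1 H each → 3
  2 × C: 1 H each → 2
  2 × N: no H
  1 × C: 3 H
  1 × Cl: no H
  1 × N: 2 H
  1 × O: 1 H
  1 × O (charge -1): no H
  Total hydrogens = 11.
Net charge -1.
Molecular formula: C12H11ClN3O6S3-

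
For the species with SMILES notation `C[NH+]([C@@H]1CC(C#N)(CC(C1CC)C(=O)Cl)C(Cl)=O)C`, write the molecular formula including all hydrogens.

Heavy atoms from the SMILES: 13 C, 2 Cl, 2 N, 2 O.
Implicit hydrogens by atom environment:
  4 × C: no H
  3 × C: 3 H each → 9
  3 × C: 2 H each → 6
  3 × C: 1 H each → 3
  2 × Cl: no H
  2 × O: no H
  1 × N (charge +1): 1 H
  1 × N: no H
  Total hydrogens = 19.
Net charge +1.
Molecular formula: C13H19Cl2N2O2+

C13H19Cl2N2O2+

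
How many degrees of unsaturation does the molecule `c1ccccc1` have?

Molecular formula from the SMILES: C6H6.
DoU = (2C + 2 + N − H − X)/2 = (2·6 + 2 + 0 − 6 − 0)/2 = 8/2 = 4.
(Structurally: 1 ring(s) + 3 π bond(s) = 4.)

4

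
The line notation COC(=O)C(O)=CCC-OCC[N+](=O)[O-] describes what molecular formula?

C8H13NO6

Heavy atoms from the SMILES: 8 C, 1 N, 6 O.
Implicit hydrogens by atom environment:
  4 × C: 2 H each → 8
  4 × O: no H
  2 × C: no H
  1 × C: 3 H
  1 × C: 1 H
  1 × N (charge +1): no H
  1 × O: 1 H
  1 × O (charge -1): no H
  Total hydrogens = 13.
Molecular formula: C8H13NO6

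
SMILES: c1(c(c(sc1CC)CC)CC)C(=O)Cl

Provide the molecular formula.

C11H15ClOS

Heavy atoms from the SMILES: 11 C, 1 Cl, 1 O, 1 S.
Implicit hydrogens by atom environment:
  4 × C (aromatic): no H
  3 × C: 3 H each → 9
  3 × C: 2 H each → 6
  1 × C: no H
  1 × Cl: no H
  1 × O: no H
  1 × S (aromatic): no H
  Total hydrogens = 15.
Molecular formula: C11H15ClOS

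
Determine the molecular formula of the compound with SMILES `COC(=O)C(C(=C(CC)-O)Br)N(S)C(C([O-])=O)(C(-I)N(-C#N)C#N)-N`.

C12H14BrIN5O5S-

Heavy atoms from the SMILES: 1 Br, 12 C, 1 I, 5 N, 5 O, 1 S.
Implicit hydrogens by atom environment:
  7 × C: no H
  4 × N: no H
  3 × O: no H
  2 × C: 3 H each → 6
  2 × C: 1 H each → 2
  1 × Br: no H
  1 × C: 2 H
  1 × I: no H
  1 × N: 2 H
  1 × O: 1 H
  1 × O (charge -1): no H
  1 × S: 1 H
  Total hydrogens = 14.
Net charge -1.
Molecular formula: C12H14BrIN5O5S-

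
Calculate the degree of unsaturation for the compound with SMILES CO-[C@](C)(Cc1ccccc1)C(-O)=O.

Molecular formula from the SMILES: C11H14O3.
DoU = (2C + 2 + N − H − X)/2 = (2·11 + 2 + 0 − 14 − 0)/2 = 10/2 = 5.
(Structurally: 1 ring(s) + 4 π bond(s) = 5.)

5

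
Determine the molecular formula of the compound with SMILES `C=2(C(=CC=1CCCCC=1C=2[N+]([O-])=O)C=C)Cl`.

C12H12ClNO2

Heavy atoms from the SMILES: 12 C, 1 Cl, 1 N, 2 O.
Implicit hydrogens by atom environment:
  5 × C: 2 H each → 10
  5 × C (aromatic): no H
  1 × C (aromatic): 1 H
  1 × C: 1 H
  1 × Cl: no H
  1 × N (charge +1): no H
  1 × O: no H
  1 × O (charge -1): no H
  Total hydrogens = 12.
Molecular formula: C12H12ClNO2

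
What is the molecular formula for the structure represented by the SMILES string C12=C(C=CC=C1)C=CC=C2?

Heavy atoms from the SMILES: 10 C.
Implicit hydrogens by atom environment:
  8 × C (aromatic): 1 H each → 8
  2 × C (aromatic): no H
  Total hydrogens = 8.
Molecular formula: C10H8

C10H8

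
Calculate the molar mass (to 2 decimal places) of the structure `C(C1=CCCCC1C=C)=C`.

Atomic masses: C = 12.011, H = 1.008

134.22

Molecular formula: C10H14.
M = 10×12.011 + 14×1.008 = 134.22 g/mol.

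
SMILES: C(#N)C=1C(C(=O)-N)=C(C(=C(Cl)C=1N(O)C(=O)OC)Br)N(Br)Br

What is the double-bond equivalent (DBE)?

Molecular formula from the SMILES: C10H6Br3ClN4O4.
DoU = (2C + 2 + N − H − X)/2 = (2·10 + 2 + 4 − 6 − 4)/2 = 16/2 = 8.
(Structurally: 1 ring(s) + 7 π bond(s) = 8.)

8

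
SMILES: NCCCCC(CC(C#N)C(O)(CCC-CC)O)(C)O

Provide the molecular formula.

C15H30N2O3

Heavy atoms from the SMILES: 15 C, 2 N, 3 O.
Implicit hydrogens by atom environment:
  9 × C: 2 H each → 18
  3 × C: no H
  3 × O: 1 H each → 3
  2 × C: 3 H each → 6
  1 × C: 1 H
  1 × N: 2 H
  1 × N: no H
  Total hydrogens = 30.
Molecular formula: C15H30N2O3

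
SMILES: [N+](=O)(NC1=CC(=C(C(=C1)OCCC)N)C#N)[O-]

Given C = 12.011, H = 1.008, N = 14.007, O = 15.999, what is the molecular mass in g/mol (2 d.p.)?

236.23

Molecular formula: C10H12N4O3.
M = 10×12.011 + 12×1.008 + 4×14.007 + 3×15.999 = 236.23 g/mol.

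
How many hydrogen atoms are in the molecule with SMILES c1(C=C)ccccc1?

Hydrogens are implicit in SMILES; fill each atom to its normal valence:
  5 × C (aromatic): 1 H each → 5
  1 × C: 2 H
  1 × C: 1 H
  1 × C (aromatic): no H
  Total hydrogens = 8.

8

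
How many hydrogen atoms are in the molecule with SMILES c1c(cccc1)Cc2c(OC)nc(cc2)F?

Hydrogens are implicit in SMILES; fill each atom to its normal valence:
  7 × C (aromatic): 1 H each → 7
  4 × C (aromatic): no H
  1 × C: 3 H
  1 × C: 2 H
  1 × F: no H
  1 × N (aromatic): no H
  1 × O: no H
  Total hydrogens = 12.

12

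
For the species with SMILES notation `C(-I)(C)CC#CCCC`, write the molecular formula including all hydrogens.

Heavy atoms from the SMILES: 8 C, 1 I.
Implicit hydrogens by atom environment:
  3 × C: 2 H each → 6
  2 × C: 3 H each → 6
  2 × C: no H
  1 × C: 1 H
  1 × I: no H
  Total hydrogens = 13.
Molecular formula: C8H13I

C8H13I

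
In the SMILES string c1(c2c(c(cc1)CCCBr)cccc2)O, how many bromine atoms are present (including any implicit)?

1

The symbol for bromine appears 1 time in the SMILES.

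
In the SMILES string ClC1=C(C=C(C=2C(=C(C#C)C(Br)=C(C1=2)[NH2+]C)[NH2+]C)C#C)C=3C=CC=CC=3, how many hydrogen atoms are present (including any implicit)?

Hydrogens are implicit in SMILES; fill each atom to its normal valence:
  10 × C (aromatic): no H
  6 × C (aromatic): 1 H each → 6
  2 × C: 3 H each → 6
  2 × C: 1 H each → 2
  2 × C: no H
  2 × N (charge +1): 2 H each → 4
  1 × Br: no H
  1 × Cl: no H
  Total hydrogens = 18.

18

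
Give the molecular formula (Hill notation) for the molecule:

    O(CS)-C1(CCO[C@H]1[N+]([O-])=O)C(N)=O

Heavy atoms from the SMILES: 6 C, 2 N, 5 O, 1 S.
Implicit hydrogens by atom environment:
  4 × O: no H
  3 × C: 2 H each → 6
  2 × C: no H
  1 × C: 1 H
  1 × N: 2 H
  1 × N (charge +1): no H
  1 × O (charge -1): no H
  1 × S: 1 H
  Total hydrogens = 10.
Molecular formula: C6H10N2O5S

C6H10N2O5S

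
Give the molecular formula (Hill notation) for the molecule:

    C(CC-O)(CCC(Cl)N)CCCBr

Heavy atoms from the SMILES: 1 Br, 9 C, 1 Cl, 1 N, 1 O.
Implicit hydrogens by atom environment:
  7 × C: 2 H each → 14
  2 × C: 1 H each → 2
  1 × Br: no H
  1 × Cl: no H
  1 × N: 2 H
  1 × O: 1 H
  Total hydrogens = 19.
Molecular formula: C9H19BrClNO

C9H19BrClNO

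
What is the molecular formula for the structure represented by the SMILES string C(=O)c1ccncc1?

Heavy atoms from the SMILES: 6 C, 1 N, 1 O.
Implicit hydrogens by atom environment:
  4 × C (aromatic): 1 H each → 4
  1 × C: 1 H
  1 × C (aromatic): no H
  1 × N (aromatic): no H
  1 × O: no H
  Total hydrogens = 5.
Molecular formula: C6H5NO

C6H5NO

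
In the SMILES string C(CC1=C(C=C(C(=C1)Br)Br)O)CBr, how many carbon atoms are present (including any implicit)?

9

The symbol for carbon appears 9 times in the SMILES.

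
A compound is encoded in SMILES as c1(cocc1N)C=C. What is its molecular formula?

Heavy atoms from the SMILES: 6 C, 1 N, 1 O.
Implicit hydrogens by atom environment:
  2 × C (aromatic): 1 H each → 2
  2 × C (aromatic): no H
  1 × C: 2 H
  1 × C: 1 H
  1 × N: 2 H
  1 × O (aromatic): no H
  Total hydrogens = 7.
Molecular formula: C6H7NO

C6H7NO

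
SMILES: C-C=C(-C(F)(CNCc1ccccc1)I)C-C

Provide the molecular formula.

Heavy atoms from the SMILES: 14 C, 1 F, 1 I, 1 N.
Implicit hydrogens by atom environment:
  5 × C (aromatic): 1 H each → 5
  3 × C: 2 H each → 6
  2 × C: 3 H each → 6
  2 × C: no H
  1 × C: 1 H
  1 × C (aromatic): no H
  1 × F: no H
  1 × I: no H
  1 × N: 1 H
  Total hydrogens = 19.
Molecular formula: C14H19FIN

C14H19FIN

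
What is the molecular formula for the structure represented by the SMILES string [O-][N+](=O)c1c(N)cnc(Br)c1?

Heavy atoms from the SMILES: 1 Br, 5 C, 3 N, 2 O.
Implicit hydrogens by atom environment:
  3 × C (aromatic): no H
  2 × C (aromatic): 1 H each → 2
  1 × Br: no H
  1 × N: 2 H
  1 × N (aromatic): no H
  1 × N (charge +1): no H
  1 × O: no H
  1 × O (charge -1): no H
  Total hydrogens = 4.
Molecular formula: C5H4BrN3O2

C5H4BrN3O2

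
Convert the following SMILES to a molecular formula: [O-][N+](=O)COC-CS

Heavy atoms from the SMILES: 3 C, 1 N, 3 O, 1 S.
Implicit hydrogens by atom environment:
  3 × C: 2 H each → 6
  2 × O: no H
  1 × N (charge +1): no H
  1 × O (charge -1): no H
  1 × S: 1 H
  Total hydrogens = 7.
Molecular formula: C3H7NO3S

C3H7NO3S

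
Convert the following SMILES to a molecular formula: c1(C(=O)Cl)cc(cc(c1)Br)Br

Heavy atoms from the SMILES: 2 Br, 7 C, 1 Cl, 1 O.
Implicit hydrogens by atom environment:
  3 × C (aromatic): 1 H each → 3
  3 × C (aromatic): no H
  2 × Br: no H
  1 × C: no H
  1 × Cl: no H
  1 × O: no H
  Total hydrogens = 3.
Molecular formula: C7H3Br2ClO

C7H3Br2ClO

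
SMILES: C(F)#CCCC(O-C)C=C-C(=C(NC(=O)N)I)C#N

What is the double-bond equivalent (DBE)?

Molecular formula from the SMILES: C12H13FIN3O2.
DoU = (2C + 2 + N − H − X)/2 = (2·12 + 2 + 3 − 13 − 2)/2 = 14/2 = 7.
(Structurally: 0 ring(s) + 7 π bond(s) = 7.)

7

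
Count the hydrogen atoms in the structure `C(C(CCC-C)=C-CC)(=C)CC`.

22

Hydrogens are implicit in SMILES; fill each atom to its normal valence:
  6 × C: 2 H each → 12
  3 × C: 3 H each → 9
  2 × C: no H
  1 × C: 1 H
  Total hydrogens = 22.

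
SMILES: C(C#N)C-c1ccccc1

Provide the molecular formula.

Heavy atoms from the SMILES: 9 C, 1 N.
Implicit hydrogens by atom environment:
  5 × C (aromatic): 1 H each → 5
  2 × C: 2 H each → 4
  1 × C: no H
  1 × C (aromatic): no H
  1 × N: no H
  Total hydrogens = 9.
Molecular formula: C9H9N

C9H9N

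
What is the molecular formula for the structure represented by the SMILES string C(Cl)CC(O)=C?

C4H7ClO

Heavy atoms from the SMILES: 4 C, 1 Cl, 1 O.
Implicit hydrogens by atom environment:
  3 × C: 2 H each → 6
  1 × C: no H
  1 × Cl: no H
  1 × O: 1 H
  Total hydrogens = 7.
Molecular formula: C4H7ClO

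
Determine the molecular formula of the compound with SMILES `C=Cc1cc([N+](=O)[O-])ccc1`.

C8H7NO2

Heavy atoms from the SMILES: 8 C, 1 N, 2 O.
Implicit hydrogens by atom environment:
  4 × C (aromatic): 1 H each → 4
  2 × C (aromatic): no H
  1 × C: 2 H
  1 × C: 1 H
  1 × N (charge +1): no H
  1 × O: no H
  1 × O (charge -1): no H
  Total hydrogens = 7.
Molecular formula: C8H7NO2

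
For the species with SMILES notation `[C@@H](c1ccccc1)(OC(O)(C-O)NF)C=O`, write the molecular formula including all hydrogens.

Heavy atoms from the SMILES: 10 C, 1 F, 1 N, 4 O.
Implicit hydrogens by atom environment:
  5 × C (aromatic): 1 H each → 5
  2 × C: 1 H each → 2
  2 × O: 1 H each → 2
  2 × O: no H
  1 × C: 2 H
  1 × C: no H
  1 × C (aromatic): no H
  1 × F: no H
  1 × N: 1 H
  Total hydrogens = 12.
Molecular formula: C10H12FNO4

C10H12FNO4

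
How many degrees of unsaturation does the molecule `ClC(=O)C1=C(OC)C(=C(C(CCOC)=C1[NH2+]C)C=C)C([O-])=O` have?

7

Molecular formula from the SMILES: C15H18ClNO5.
DoU = (2C + 2 + N − H − X)/2 = (2·15 + 2 + 1 − 18 − 1)/2 = 14/2 = 7.
(Structurally: 1 ring(s) + 6 π bond(s) = 7.)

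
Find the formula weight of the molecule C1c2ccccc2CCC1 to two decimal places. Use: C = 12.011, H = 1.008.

Molecular formula: C10H12.
M = 10×12.011 + 12×1.008 = 132.21 g/mol.

132.21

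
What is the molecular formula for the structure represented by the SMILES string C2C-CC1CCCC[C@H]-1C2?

Heavy atoms from the SMILES: 10 C.
Implicit hydrogens by atom environment:
  8 × C: 2 H each → 16
  2 × C: 1 H each → 2
  Total hydrogens = 18.
Molecular formula: C10H18

C10H18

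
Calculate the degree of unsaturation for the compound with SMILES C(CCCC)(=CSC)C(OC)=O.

Molecular formula from the SMILES: C9H16O2S.
DoU = (2C + 2 + N − H − X)/2 = (2·9 + 2 + 0 − 16 − 0)/2 = 4/2 = 2.
(Structurally: 0 ring(s) + 2 π bond(s) = 2.)

2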